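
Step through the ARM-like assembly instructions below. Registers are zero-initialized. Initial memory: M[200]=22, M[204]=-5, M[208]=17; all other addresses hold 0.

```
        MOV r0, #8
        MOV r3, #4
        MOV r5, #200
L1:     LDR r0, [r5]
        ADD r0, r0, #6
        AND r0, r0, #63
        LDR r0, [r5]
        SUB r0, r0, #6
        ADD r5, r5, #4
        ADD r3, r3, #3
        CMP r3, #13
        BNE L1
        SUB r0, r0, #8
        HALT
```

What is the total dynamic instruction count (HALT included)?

MOV r0, #8 → r0=8
MOV r3, #4 → r3=4
MOV r5, #200 → r5=200
LDR r0, [r5] → r0=M[200]=22
ADD r0, r0, #6 → r0=22+6=28
AND r0, r0, #63 → r0=28&63=28
LDR r0, [r5] → r0=M[200]=22
SUB r0, r0, #6 → r0=22-6=16
ADD r5, r5, #4 → r5=200+4=204
ADD r3, r3, #3 → r3=4+3=7
CMP r3, #13  (cmp 7,13)
BNE L1: taken
LDR r0, [r5] → r0=M[204]=-5
ADD r0, r0, #6 → r0=(-5)+6=1
AND r0, r0, #63 → r0=1&63=1
LDR r0, [r5] → r0=M[204]=-5
SUB r0, r0, #6 → r0=(-5)-6=-11
ADD r5, r5, #4 → r5=204+4=208
ADD r3, r3, #3 → r3=7+3=10
CMP r3, #13  (cmp 10,13)
BNE L1: taken
LDR r0, [r5] → r0=M[208]=17
ADD r0, r0, #6 → r0=17+6=23
AND r0, r0, #63 → r0=23&63=23
LDR r0, [r5] → r0=M[208]=17
SUB r0, r0, #6 → r0=17-6=11
ADD r5, r5, #4 → r5=208+4=212
ADD r3, r3, #3 → r3=10+3=13
CMP r3, #13  (cmp 13,13)
BNE L1: not taken
SUB r0, r0, #8 → r0=11-8=3
halt.
Total executed instructions: 32.

32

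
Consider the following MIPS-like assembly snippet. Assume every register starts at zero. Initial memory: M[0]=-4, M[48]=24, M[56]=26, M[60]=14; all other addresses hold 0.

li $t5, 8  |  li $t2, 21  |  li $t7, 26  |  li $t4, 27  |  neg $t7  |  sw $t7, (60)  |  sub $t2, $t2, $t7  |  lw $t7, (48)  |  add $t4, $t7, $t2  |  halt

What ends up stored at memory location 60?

-26

$t5=8
$t2=21
$t7=26
$t4=27
$t7=-(26)=-26
sw $t7, (60) → M[60]=-26
$t2=21-(-26)=47
$t7=M[48]=24
$t4=24+47=71
halt.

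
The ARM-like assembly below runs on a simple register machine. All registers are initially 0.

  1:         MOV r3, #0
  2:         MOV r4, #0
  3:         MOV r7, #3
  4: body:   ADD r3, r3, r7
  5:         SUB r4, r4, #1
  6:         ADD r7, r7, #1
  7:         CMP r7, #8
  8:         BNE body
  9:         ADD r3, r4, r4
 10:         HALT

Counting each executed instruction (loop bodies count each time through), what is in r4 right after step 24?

after MOV r3, #0: r3=0
after MOV r4, #0: r4=0
after MOV r7, #3: r7=3
after ADD r3, r3, r7: r3=0+3=3
after SUB r4, r4, #1: r4=0-1=-1
after ADD r7, r7, #1: r7=3+1=4
CMP r7, #8  (cmp 4,8)
BNE body: taken
after ADD r3, r3, r7: r3=3+4=7
after SUB r4, r4, #1: r4=(-1)-1=-2
after ADD r7, r7, #1: r7=4+1=5
CMP r7, #8  (cmp 5,8)
BNE body: taken
after ADD r3, r3, r7: r3=7+5=12
after SUB r4, r4, #1: r4=(-2)-1=-3
after ADD r7, r7, #1: r7=5+1=6
CMP r7, #8  (cmp 6,8)
BNE body: taken
after ADD r3, r3, r7: r3=12+6=18
after SUB r4, r4, #1: r4=(-3)-1=-4
after ADD r7, r7, #1: r7=6+1=7
CMP r7, #8  (cmp 7,8)
BNE body: taken
after ADD r3, r3, r7: r3=18+7=25
After step 24: r4 = -4.

-4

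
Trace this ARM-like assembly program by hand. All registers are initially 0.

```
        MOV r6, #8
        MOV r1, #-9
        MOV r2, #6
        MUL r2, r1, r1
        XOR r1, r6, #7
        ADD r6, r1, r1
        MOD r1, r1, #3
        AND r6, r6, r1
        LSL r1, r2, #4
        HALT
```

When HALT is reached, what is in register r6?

0

after MOV r6, #8: r6=8
after MOV r1, #-9: r1=-9
after MOV r2, #6: r2=6
after MUL r2, r1, r1: r2=(-9)*(-9)=81
after XOR r1, r6, #7: r1=8^7=15
after ADD r6, r1, r1: r6=15+15=30
after MOD r1, r1, #3: r1=15%3=0
after AND r6, r6, r1: r6=30&0=0
after LSL r1, r2, #4: r1=81<<4=1296
halt.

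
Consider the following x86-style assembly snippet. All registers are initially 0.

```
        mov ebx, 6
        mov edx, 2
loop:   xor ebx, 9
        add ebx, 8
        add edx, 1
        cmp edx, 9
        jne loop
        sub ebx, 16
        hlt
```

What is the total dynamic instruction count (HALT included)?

39

after mov ebx, 6: ebx=6
after mov edx, 2: edx=2
after xor ebx, 9: ebx=6^9=15
after add ebx, 8: ebx=15+8=23
after add edx, 1: edx=2+1=3
cmp edx, 9  (cmp 3,9)
jne loop: taken
after xor ebx, 9: ebx=23^9=30
after add ebx, 8: ebx=30+8=38
after add edx, 1: edx=3+1=4
cmp edx, 9  (cmp 4,9)
jne loop: taken
after xor ebx, 9: ebx=38^9=47
after add ebx, 8: ebx=47+8=55
after add edx, 1: edx=4+1=5
cmp edx, 9  (cmp 5,9)
jne loop: taken
after xor ebx, 9: ebx=55^9=62
after add ebx, 8: ebx=62+8=70
after add edx, 1: edx=5+1=6
cmp edx, 9  (cmp 6,9)
jne loop: taken
after xor ebx, 9: ebx=70^9=79
after add ebx, 8: ebx=79+8=87
after add edx, 1: edx=6+1=7
cmp edx, 9  (cmp 7,9)
jne loop: taken
after xor ebx, 9: ebx=87^9=94
after add ebx, 8: ebx=94+8=102
after add edx, 1: edx=7+1=8
cmp edx, 9  (cmp 8,9)
jne loop: taken
after xor ebx, 9: ebx=102^9=111
after add ebx, 8: ebx=111+8=119
after add edx, 1: edx=8+1=9
cmp edx, 9  (cmp 9,9)
jne loop: not taken
after sub ebx, 16: ebx=119-16=103
halt.
Total executed instructions: 39.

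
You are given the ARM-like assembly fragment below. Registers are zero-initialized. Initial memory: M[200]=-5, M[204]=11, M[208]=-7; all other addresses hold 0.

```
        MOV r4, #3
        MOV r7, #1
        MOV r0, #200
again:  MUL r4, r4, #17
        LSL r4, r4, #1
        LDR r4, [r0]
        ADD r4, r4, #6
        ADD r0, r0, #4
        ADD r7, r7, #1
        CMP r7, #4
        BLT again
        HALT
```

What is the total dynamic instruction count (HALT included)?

28

MOV r4, #3 → r4=3
MOV r7, #1 → r7=1
MOV r0, #200 → r0=200
MUL r4, r4, #17 → r4=3*17=51
LSL r4, r4, #1 → r4=51<<1=102
LDR r4, [r0] → r4=M[200]=-5
ADD r4, r4, #6 → r4=(-5)+6=1
ADD r0, r0, #4 → r0=200+4=204
ADD r7, r7, #1 → r7=1+1=2
CMP r7, #4  (cmp 2,4)
BLT again: taken
MUL r4, r4, #17 → r4=1*17=17
LSL r4, r4, #1 → r4=17<<1=34
LDR r4, [r0] → r4=M[204]=11
ADD r4, r4, #6 → r4=11+6=17
ADD r0, r0, #4 → r0=204+4=208
ADD r7, r7, #1 → r7=2+1=3
CMP r7, #4  (cmp 3,4)
BLT again: taken
MUL r4, r4, #17 → r4=17*17=289
LSL r4, r4, #1 → r4=289<<1=578
LDR r4, [r0] → r4=M[208]=-7
ADD r4, r4, #6 → r4=(-7)+6=-1
ADD r0, r0, #4 → r0=208+4=212
ADD r7, r7, #1 → r7=3+1=4
CMP r7, #4  (cmp 4,4)
BLT again: not taken
halt.
Total executed instructions: 28.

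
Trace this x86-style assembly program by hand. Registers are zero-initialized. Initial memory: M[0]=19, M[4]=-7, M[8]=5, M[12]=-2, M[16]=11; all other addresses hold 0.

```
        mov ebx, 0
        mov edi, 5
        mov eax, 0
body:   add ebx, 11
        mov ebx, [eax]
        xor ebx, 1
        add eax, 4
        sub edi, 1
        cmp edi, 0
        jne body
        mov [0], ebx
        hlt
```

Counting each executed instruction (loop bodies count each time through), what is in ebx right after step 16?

after mov ebx, 0: ebx=0
after mov edi, 5: edi=5
after mov eax, 0: eax=0
after add ebx, 11: ebx=0+11=11
after mov ebx, [eax]: ebx=M[0]=19
after xor ebx, 1: ebx=19^1=18
after add eax, 4: eax=0+4=4
after sub edi, 1: edi=5-1=4
cmp edi, 0  (cmp 4,0)
jne body: taken
after add ebx, 11: ebx=18+11=29
after mov ebx, [eax]: ebx=M[4]=-7
after xor ebx, 1: ebx=(-7)^1=-8
after add eax, 4: eax=4+4=8
after sub edi, 1: edi=4-1=3
cmp edi, 0  (cmp 3,0)
After step 16: ebx = -8.

-8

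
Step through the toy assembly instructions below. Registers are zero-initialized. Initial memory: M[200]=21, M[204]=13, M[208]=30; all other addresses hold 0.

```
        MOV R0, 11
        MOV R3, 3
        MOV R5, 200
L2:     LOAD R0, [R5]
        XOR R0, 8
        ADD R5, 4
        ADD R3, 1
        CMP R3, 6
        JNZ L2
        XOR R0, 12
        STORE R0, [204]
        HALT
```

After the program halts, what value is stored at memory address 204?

R0=11
R3=3
R5=200
R0=M[200]=21
R0=21^8=29
R5=200+4=204
R3=3+1=4
CMP R3, 6  (cmp 4,6)
JNZ L2: taken
R0=M[204]=13
R0=13^8=5
R5=204+4=208
R3=4+1=5
CMP R3, 6  (cmp 5,6)
JNZ L2: taken
R0=M[208]=30
R0=30^8=22
R5=208+4=212
R3=5+1=6
CMP R3, 6  (cmp 6,6)
JNZ L2: not taken
R0=22^12=26
STORE R0, [204] → M[204]=26
halt.

26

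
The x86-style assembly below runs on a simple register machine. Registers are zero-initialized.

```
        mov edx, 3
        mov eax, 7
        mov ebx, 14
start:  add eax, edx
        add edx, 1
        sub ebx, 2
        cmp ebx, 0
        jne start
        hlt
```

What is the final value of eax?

49

after mov edx, 3: edx=3
after mov eax, 7: eax=7
after mov ebx, 14: ebx=14
after add eax, edx: eax=7+3=10
after add edx, 1: edx=3+1=4
after sub ebx, 2: ebx=14-2=12
cmp ebx, 0  (cmp 12,0)
jne start: taken
after add eax, edx: eax=10+4=14
after add edx, 1: edx=4+1=5
after sub ebx, 2: ebx=12-2=10
cmp ebx, 0  (cmp 10,0)
jne start: taken
after add eax, edx: eax=14+5=19
after add edx, 1: edx=5+1=6
after sub ebx, 2: ebx=10-2=8
cmp ebx, 0  (cmp 8,0)
jne start: taken
after add eax, edx: eax=19+6=25
after add edx, 1: edx=6+1=7
after sub ebx, 2: ebx=8-2=6
cmp ebx, 0  (cmp 6,0)
jne start: taken
after add eax, edx: eax=25+7=32
after add edx, 1: edx=7+1=8
after sub ebx, 2: ebx=6-2=4
cmp ebx, 0  (cmp 4,0)
jne start: taken
after add eax, edx: eax=32+8=40
after add edx, 1: edx=8+1=9
after sub ebx, 2: ebx=4-2=2
cmp ebx, 0  (cmp 2,0)
jne start: taken
after add eax, edx: eax=40+9=49
after add edx, 1: edx=9+1=10
after sub ebx, 2: ebx=2-2=0
cmp ebx, 0  (cmp 0,0)
jne start: not taken
halt.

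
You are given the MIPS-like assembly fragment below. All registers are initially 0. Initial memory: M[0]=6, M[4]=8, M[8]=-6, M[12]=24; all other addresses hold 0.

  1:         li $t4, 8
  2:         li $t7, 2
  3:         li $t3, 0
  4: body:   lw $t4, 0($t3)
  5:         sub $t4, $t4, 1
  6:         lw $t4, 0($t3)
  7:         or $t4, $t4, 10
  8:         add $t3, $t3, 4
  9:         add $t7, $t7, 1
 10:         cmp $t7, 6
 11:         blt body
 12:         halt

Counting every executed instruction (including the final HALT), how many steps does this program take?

after li $t4, 8: $t4=8
after li $t7, 2: $t7=2
after li $t3, 0: $t3=0
after lw $t4, 0($t3): $t4=M[0]=6
after sub $t4, $t4, 1: $t4=6-1=5
after lw $t4, 0($t3): $t4=M[0]=6
after or $t4, $t4, 10: $t4=6|10=14
after add $t3, $t3, 4: $t3=0+4=4
after add $t7, $t7, 1: $t7=2+1=3
cmp $t7, 6  (cmp 3,6)
blt body: taken
after lw $t4, 0($t3): $t4=M[4]=8
after sub $t4, $t4, 1: $t4=8-1=7
after lw $t4, 0($t3): $t4=M[4]=8
after or $t4, $t4, 10: $t4=8|10=10
after add $t3, $t3, 4: $t3=4+4=8
after add $t7, $t7, 1: $t7=3+1=4
cmp $t7, 6  (cmp 4,6)
blt body: taken
after lw $t4, 0($t3): $t4=M[8]=-6
after sub $t4, $t4, 1: $t4=(-6)-1=-7
after lw $t4, 0($t3): $t4=M[8]=-6
after or $t4, $t4, 10: $t4=(-6)|10=-6
after add $t3, $t3, 4: $t3=8+4=12
after add $t7, $t7, 1: $t7=4+1=5
cmp $t7, 6  (cmp 5,6)
blt body: taken
after lw $t4, 0($t3): $t4=M[12]=24
after sub $t4, $t4, 1: $t4=24-1=23
after lw $t4, 0($t3): $t4=M[12]=24
after or $t4, $t4, 10: $t4=24|10=26
after add $t3, $t3, 4: $t3=12+4=16
after add $t7, $t7, 1: $t7=5+1=6
cmp $t7, 6  (cmp 6,6)
blt body: not taken
halt.
Total executed instructions: 36.

36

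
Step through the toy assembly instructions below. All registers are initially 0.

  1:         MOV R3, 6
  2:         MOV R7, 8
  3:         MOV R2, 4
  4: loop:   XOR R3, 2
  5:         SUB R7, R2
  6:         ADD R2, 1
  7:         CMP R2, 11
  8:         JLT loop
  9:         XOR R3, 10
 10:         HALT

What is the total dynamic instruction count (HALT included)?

MOV R3, 6 → R3=6
MOV R7, 8 → R7=8
MOV R2, 4 → R2=4
XOR R3, 2 → R3=6^2=4
SUB R7, R2 → R7=8-4=4
ADD R2, 1 → R2=4+1=5
CMP R2, 11  (cmp 5,11)
JLT loop: taken
XOR R3, 2 → R3=4^2=6
SUB R7, R2 → R7=4-5=-1
ADD R2, 1 → R2=5+1=6
CMP R2, 11  (cmp 6,11)
JLT loop: taken
XOR R3, 2 → R3=6^2=4
SUB R7, R2 → R7=(-1)-6=-7
ADD R2, 1 → R2=6+1=7
CMP R2, 11  (cmp 7,11)
JLT loop: taken
XOR R3, 2 → R3=4^2=6
SUB R7, R2 → R7=(-7)-7=-14
ADD R2, 1 → R2=7+1=8
CMP R2, 11  (cmp 8,11)
JLT loop: taken
XOR R3, 2 → R3=6^2=4
SUB R7, R2 → R7=(-14)-8=-22
ADD R2, 1 → R2=8+1=9
CMP R2, 11  (cmp 9,11)
JLT loop: taken
XOR R3, 2 → R3=4^2=6
SUB R7, R2 → R7=(-22)-9=-31
ADD R2, 1 → R2=9+1=10
CMP R2, 11  (cmp 10,11)
JLT loop: taken
XOR R3, 2 → R3=6^2=4
SUB R7, R2 → R7=(-31)-10=-41
ADD R2, 1 → R2=10+1=11
CMP R2, 11  (cmp 11,11)
JLT loop: not taken
XOR R3, 10 → R3=4^10=14
halt.
Total executed instructions: 40.

40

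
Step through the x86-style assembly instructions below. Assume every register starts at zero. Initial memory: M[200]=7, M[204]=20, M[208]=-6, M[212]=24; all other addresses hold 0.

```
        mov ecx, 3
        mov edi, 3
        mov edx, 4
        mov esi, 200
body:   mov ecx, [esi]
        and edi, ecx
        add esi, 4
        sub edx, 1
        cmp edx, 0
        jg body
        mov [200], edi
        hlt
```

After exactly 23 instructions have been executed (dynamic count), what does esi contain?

after mov ecx, 3: ecx=3
after mov edi, 3: edi=3
after mov edx, 4: edx=4
after mov esi, 200: esi=200
after mov ecx, [esi]: ecx=M[200]=7
after and edi, ecx: edi=3&7=3
after add esi, 4: esi=200+4=204
after sub edx, 1: edx=4-1=3
cmp edx, 0  (cmp 3,0)
jg body: taken
after mov ecx, [esi]: ecx=M[204]=20
after and edi, ecx: edi=3&20=0
after add esi, 4: esi=204+4=208
after sub edx, 1: edx=3-1=2
cmp edx, 0  (cmp 2,0)
jg body: taken
after mov ecx, [esi]: ecx=M[208]=-6
after and edi, ecx: edi=0&(-6)=0
after add esi, 4: esi=208+4=212
after sub edx, 1: edx=2-1=1
cmp edx, 0  (cmp 1,0)
jg body: taken
after mov ecx, [esi]: ecx=M[212]=24
After step 23: esi = 212.

212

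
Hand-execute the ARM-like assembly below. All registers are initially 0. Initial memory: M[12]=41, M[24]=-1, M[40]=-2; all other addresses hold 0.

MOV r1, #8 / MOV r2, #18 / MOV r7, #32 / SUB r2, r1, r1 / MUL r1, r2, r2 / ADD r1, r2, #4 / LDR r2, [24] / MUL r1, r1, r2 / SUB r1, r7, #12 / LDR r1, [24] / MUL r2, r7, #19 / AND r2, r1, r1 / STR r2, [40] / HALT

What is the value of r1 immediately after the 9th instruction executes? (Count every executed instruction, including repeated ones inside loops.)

20

r1=8
r2=18
r7=32
r2=8-8=0
r1=0*0=0
r1=0+4=4
r2=M[24]=-1
r1=4*(-1)=-4
r1=32-12=20
After step 9: r1 = 20.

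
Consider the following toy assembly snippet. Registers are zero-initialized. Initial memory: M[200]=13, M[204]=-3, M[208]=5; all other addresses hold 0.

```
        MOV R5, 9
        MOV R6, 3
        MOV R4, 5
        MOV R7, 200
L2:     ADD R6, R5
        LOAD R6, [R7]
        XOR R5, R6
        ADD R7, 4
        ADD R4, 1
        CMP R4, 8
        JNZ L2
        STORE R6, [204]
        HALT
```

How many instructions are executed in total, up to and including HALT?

27

after MOV R5, 9: R5=9
after MOV R6, 3: R6=3
after MOV R4, 5: R4=5
after MOV R7, 200: R7=200
after ADD R6, R5: R6=3+9=12
after LOAD R6, [R7]: R6=M[200]=13
after XOR R5, R6: R5=9^13=4
after ADD R7, 4: R7=200+4=204
after ADD R4, 1: R4=5+1=6
CMP R4, 8  (cmp 6,8)
JNZ L2: taken
after ADD R6, R5: R6=13+4=17
after LOAD R6, [R7]: R6=M[204]=-3
after XOR R5, R6: R5=4^(-3)=-7
after ADD R7, 4: R7=204+4=208
after ADD R4, 1: R4=6+1=7
CMP R4, 8  (cmp 7,8)
JNZ L2: taken
after ADD R6, R5: R6=(-3)+(-7)=-10
after LOAD R6, [R7]: R6=M[208]=5
after XOR R5, R6: R5=(-7)^5=-4
after ADD R7, 4: R7=208+4=212
after ADD R4, 1: R4=7+1=8
CMP R4, 8  (cmp 8,8)
JNZ L2: not taken
STORE R6, [204] → M[204]=5
halt.
Total executed instructions: 27.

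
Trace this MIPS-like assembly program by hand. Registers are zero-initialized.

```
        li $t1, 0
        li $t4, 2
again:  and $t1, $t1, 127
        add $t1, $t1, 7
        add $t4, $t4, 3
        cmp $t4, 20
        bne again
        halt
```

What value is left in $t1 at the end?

$t1=0
$t4=2
$t1=0&127=0
$t1=0+7=7
$t4=2+3=5
cmp $t4, 20  (cmp 5,20)
bne again: taken
$t1=7&127=7
$t1=7+7=14
$t4=5+3=8
cmp $t4, 20  (cmp 8,20)
bne again: taken
$t1=14&127=14
$t1=14+7=21
$t4=8+3=11
cmp $t4, 20  (cmp 11,20)
bne again: taken
$t1=21&127=21
$t1=21+7=28
$t4=11+3=14
cmp $t4, 20  (cmp 14,20)
bne again: taken
$t1=28&127=28
$t1=28+7=35
$t4=14+3=17
cmp $t4, 20  (cmp 17,20)
bne again: taken
$t1=35&127=35
$t1=35+7=42
$t4=17+3=20
cmp $t4, 20  (cmp 20,20)
bne again: not taken
halt.

42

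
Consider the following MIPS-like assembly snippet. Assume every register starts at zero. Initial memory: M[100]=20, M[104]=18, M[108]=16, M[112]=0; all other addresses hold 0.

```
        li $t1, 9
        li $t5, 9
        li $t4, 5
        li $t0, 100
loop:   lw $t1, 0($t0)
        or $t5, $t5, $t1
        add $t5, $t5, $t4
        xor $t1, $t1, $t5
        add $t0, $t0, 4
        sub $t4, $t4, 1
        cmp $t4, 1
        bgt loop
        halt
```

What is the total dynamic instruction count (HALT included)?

after li $t1, 9: $t1=9
after li $t5, 9: $t5=9
after li $t4, 5: $t4=5
after li $t0, 100: $t0=100
after lw $t1, 0($t0): $t1=M[100]=20
after or $t5, $t5, $t1: $t5=9|20=29
after add $t5, $t5, $t4: $t5=29+5=34
after xor $t1, $t1, $t5: $t1=20^34=54
after add $t0, $t0, 4: $t0=100+4=104
after sub $t4, $t4, 1: $t4=5-1=4
cmp $t4, 1  (cmp 4,1)
bgt loop: taken
after lw $t1, 0($t0): $t1=M[104]=18
after or $t5, $t5, $t1: $t5=34|18=50
after add $t5, $t5, $t4: $t5=50+4=54
after xor $t1, $t1, $t5: $t1=18^54=36
after add $t0, $t0, 4: $t0=104+4=108
after sub $t4, $t4, 1: $t4=4-1=3
cmp $t4, 1  (cmp 3,1)
bgt loop: taken
after lw $t1, 0($t0): $t1=M[108]=16
after or $t5, $t5, $t1: $t5=54|16=54
after add $t5, $t5, $t4: $t5=54+3=57
after xor $t1, $t1, $t5: $t1=16^57=41
after add $t0, $t0, 4: $t0=108+4=112
after sub $t4, $t4, 1: $t4=3-1=2
cmp $t4, 1  (cmp 2,1)
bgt loop: taken
after lw $t1, 0($t0): $t1=M[112]=0
after or $t5, $t5, $t1: $t5=57|0=57
after add $t5, $t5, $t4: $t5=57+2=59
after xor $t1, $t1, $t5: $t1=0^59=59
after add $t0, $t0, 4: $t0=112+4=116
after sub $t4, $t4, 1: $t4=2-1=1
cmp $t4, 1  (cmp 1,1)
bgt loop: not taken
halt.
Total executed instructions: 37.

37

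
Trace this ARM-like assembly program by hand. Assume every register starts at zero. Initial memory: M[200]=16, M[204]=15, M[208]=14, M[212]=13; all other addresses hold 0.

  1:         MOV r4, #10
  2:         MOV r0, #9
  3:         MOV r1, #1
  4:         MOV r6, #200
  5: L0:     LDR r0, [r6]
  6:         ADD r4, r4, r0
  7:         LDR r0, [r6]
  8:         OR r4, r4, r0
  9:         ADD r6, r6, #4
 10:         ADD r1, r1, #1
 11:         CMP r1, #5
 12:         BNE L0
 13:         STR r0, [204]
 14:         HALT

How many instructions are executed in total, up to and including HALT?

r4=10
r0=9
r1=1
r6=200
r0=M[200]=16
r4=10+16=26
r0=M[200]=16
r4=26|16=26
r6=200+4=204
r1=1+1=2
CMP r1, #5  (cmp 2,5)
BNE L0: taken
r0=M[204]=15
r4=26+15=41
r0=M[204]=15
r4=41|15=47
r6=204+4=208
r1=2+1=3
CMP r1, #5  (cmp 3,5)
BNE L0: taken
r0=M[208]=14
r4=47+14=61
r0=M[208]=14
r4=61|14=63
r6=208+4=212
r1=3+1=4
CMP r1, #5  (cmp 4,5)
BNE L0: taken
r0=M[212]=13
r4=63+13=76
r0=M[212]=13
r4=76|13=77
r6=212+4=216
r1=4+1=5
CMP r1, #5  (cmp 5,5)
BNE L0: not taken
STR r0, [204] → M[204]=13
halt.
Total executed instructions: 38.

38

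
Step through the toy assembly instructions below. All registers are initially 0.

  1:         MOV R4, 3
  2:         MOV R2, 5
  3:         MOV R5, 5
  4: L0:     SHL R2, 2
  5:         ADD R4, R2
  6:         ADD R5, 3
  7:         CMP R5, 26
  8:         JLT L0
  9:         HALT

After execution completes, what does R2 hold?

81920

R4=3
R2=5
R5=5
R2=5<<2=20
R4=3+20=23
R5=5+3=8
CMP R5, 26  (cmp 8,26)
JLT L0: taken
R2=20<<2=80
R4=23+80=103
R5=8+3=11
CMP R5, 26  (cmp 11,26)
JLT L0: taken
R2=80<<2=320
R4=103+320=423
R5=11+3=14
CMP R5, 26  (cmp 14,26)
JLT L0: taken
R2=320<<2=1280
R4=423+1280=1703
R5=14+3=17
CMP R5, 26  (cmp 17,26)
JLT L0: taken
R2=1280<<2=5120
R4=1703+5120=6823
R5=17+3=20
CMP R5, 26  (cmp 20,26)
JLT L0: taken
R2=5120<<2=20480
R4=6823+20480=27303
R5=20+3=23
CMP R5, 26  (cmp 23,26)
JLT L0: taken
R2=20480<<2=81920
R4=27303+81920=109223
R5=23+3=26
CMP R5, 26  (cmp 26,26)
JLT L0: not taken
halt.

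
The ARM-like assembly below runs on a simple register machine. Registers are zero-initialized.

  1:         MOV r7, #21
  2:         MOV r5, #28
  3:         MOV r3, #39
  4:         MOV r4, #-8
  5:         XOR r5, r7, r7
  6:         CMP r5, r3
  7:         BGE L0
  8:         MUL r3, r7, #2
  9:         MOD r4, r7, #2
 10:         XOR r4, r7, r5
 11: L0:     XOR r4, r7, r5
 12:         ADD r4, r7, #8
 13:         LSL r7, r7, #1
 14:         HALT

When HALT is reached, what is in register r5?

after MOV r7, #21: r7=21
after MOV r5, #28: r5=28
after MOV r3, #39: r3=39
after MOV r4, #-8: r4=-8
after XOR r5, r7, r7: r5=21^21=0
CMP r5, r3  (cmp 0,39)
BGE L0: not taken
after MUL r3, r7, #2: r3=21*2=42
after MOD r4, r7, #2: r4=21%2=1
after XOR r4, r7, r5: r4=21^0=21
after XOR r4, r7, r5: r4=21^0=21
after ADD r4, r7, #8: r4=21+8=29
after LSL r7, r7, #1: r7=21<<1=42
halt.

0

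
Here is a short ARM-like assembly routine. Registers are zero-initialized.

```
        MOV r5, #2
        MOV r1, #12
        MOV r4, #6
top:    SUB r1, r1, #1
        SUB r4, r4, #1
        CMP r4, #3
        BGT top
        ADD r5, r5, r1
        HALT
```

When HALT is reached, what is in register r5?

11

after MOV r5, #2: r5=2
after MOV r1, #12: r1=12
after MOV r4, #6: r4=6
after SUB r1, r1, #1: r1=12-1=11
after SUB r4, r4, #1: r4=6-1=5
CMP r4, #3  (cmp 5,3)
BGT top: taken
after SUB r1, r1, #1: r1=11-1=10
after SUB r4, r4, #1: r4=5-1=4
CMP r4, #3  (cmp 4,3)
BGT top: taken
after SUB r1, r1, #1: r1=10-1=9
after SUB r4, r4, #1: r4=4-1=3
CMP r4, #3  (cmp 3,3)
BGT top: not taken
after ADD r5, r5, r1: r5=2+9=11
halt.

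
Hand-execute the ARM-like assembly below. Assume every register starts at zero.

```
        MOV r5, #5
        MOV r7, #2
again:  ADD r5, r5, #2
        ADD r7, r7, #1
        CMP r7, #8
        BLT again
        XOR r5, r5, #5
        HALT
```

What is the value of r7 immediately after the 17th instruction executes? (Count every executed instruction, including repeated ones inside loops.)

r5=5
r7=2
r5=5+2=7
r7=2+1=3
CMP r7, #8  (cmp 3,8)
BLT again: taken
r5=7+2=9
r7=3+1=4
CMP r7, #8  (cmp 4,8)
BLT again: taken
r5=9+2=11
r7=4+1=5
CMP r7, #8  (cmp 5,8)
BLT again: taken
r5=11+2=13
r7=5+1=6
CMP r7, #8  (cmp 6,8)
After step 17: r7 = 6.

6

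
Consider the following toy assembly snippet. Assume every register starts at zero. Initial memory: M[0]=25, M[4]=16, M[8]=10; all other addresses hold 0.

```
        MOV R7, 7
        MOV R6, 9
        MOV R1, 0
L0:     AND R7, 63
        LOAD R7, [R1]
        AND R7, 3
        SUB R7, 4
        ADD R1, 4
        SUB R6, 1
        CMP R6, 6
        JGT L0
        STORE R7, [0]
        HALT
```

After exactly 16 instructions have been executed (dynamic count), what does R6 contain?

MOV R7, 7 → R7=7
MOV R6, 9 → R6=9
MOV R1, 0 → R1=0
AND R7, 63 → R7=7&63=7
LOAD R7, [R1] → R7=M[0]=25
AND R7, 3 → R7=25&3=1
SUB R7, 4 → R7=1-4=-3
ADD R1, 4 → R1=0+4=4
SUB R6, 1 → R6=9-1=8
CMP R6, 6  (cmp 8,6)
JGT L0: taken
AND R7, 63 → R7=(-3)&63=61
LOAD R7, [R1] → R7=M[4]=16
AND R7, 3 → R7=16&3=0
SUB R7, 4 → R7=0-4=-4
ADD R1, 4 → R1=4+4=8
After step 16: R6 = 8.

8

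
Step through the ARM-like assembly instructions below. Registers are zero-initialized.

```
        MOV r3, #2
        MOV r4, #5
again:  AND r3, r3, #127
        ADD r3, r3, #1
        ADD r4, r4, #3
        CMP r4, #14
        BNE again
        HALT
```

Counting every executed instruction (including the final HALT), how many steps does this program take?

18

r3=2
r4=5
r3=2&127=2
r3=2+1=3
r4=5+3=8
CMP r4, #14  (cmp 8,14)
BNE again: taken
r3=3&127=3
r3=3+1=4
r4=8+3=11
CMP r4, #14  (cmp 11,14)
BNE again: taken
r3=4&127=4
r3=4+1=5
r4=11+3=14
CMP r4, #14  (cmp 14,14)
BNE again: not taken
halt.
Total executed instructions: 18.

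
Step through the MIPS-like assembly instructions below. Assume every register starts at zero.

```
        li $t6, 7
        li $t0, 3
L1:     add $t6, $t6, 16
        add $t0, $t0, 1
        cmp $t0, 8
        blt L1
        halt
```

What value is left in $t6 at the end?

after li $t6, 7: $t6=7
after li $t0, 3: $t0=3
after add $t6, $t6, 16: $t6=7+16=23
after add $t0, $t0, 1: $t0=3+1=4
cmp $t0, 8  (cmp 4,8)
blt L1: taken
after add $t6, $t6, 16: $t6=23+16=39
after add $t0, $t0, 1: $t0=4+1=5
cmp $t0, 8  (cmp 5,8)
blt L1: taken
after add $t6, $t6, 16: $t6=39+16=55
after add $t0, $t0, 1: $t0=5+1=6
cmp $t0, 8  (cmp 6,8)
blt L1: taken
after add $t6, $t6, 16: $t6=55+16=71
after add $t0, $t0, 1: $t0=6+1=7
cmp $t0, 8  (cmp 7,8)
blt L1: taken
after add $t6, $t6, 16: $t6=71+16=87
after add $t0, $t0, 1: $t0=7+1=8
cmp $t0, 8  (cmp 8,8)
blt L1: not taken
halt.

87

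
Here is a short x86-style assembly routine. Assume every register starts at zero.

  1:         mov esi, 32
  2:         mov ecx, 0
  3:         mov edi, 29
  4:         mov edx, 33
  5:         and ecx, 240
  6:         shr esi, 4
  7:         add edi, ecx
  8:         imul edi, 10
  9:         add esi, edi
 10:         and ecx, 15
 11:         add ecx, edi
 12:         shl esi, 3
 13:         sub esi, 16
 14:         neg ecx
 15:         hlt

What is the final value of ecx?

-290

after mov esi, 32: esi=32
after mov ecx, 0: ecx=0
after mov edi, 29: edi=29
after mov edx, 33: edx=33
after and ecx, 240: ecx=0&240=0
after shr esi, 4: esi=32>>4=2
after add edi, ecx: edi=29+0=29
after imul edi, 10: edi=29*10=290
after add esi, edi: esi=2+290=292
after and ecx, 15: ecx=0&15=0
after add ecx, edi: ecx=0+290=290
after shl esi, 3: esi=292<<3=2336
after sub esi, 16: esi=2336-16=2320
after neg ecx: ecx=-(290)=-290
halt.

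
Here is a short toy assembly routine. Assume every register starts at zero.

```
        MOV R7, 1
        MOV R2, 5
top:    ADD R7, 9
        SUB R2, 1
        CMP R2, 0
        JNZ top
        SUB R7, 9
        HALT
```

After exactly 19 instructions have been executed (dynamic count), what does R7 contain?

after MOV R7, 1: R7=1
after MOV R2, 5: R2=5
after ADD R7, 9: R7=1+9=10
after SUB R2, 1: R2=5-1=4
CMP R2, 0  (cmp 4,0)
JNZ top: taken
after ADD R7, 9: R7=10+9=19
after SUB R2, 1: R2=4-1=3
CMP R2, 0  (cmp 3,0)
JNZ top: taken
after ADD R7, 9: R7=19+9=28
after SUB R2, 1: R2=3-1=2
CMP R2, 0  (cmp 2,0)
JNZ top: taken
after ADD R7, 9: R7=28+9=37
after SUB R2, 1: R2=2-1=1
CMP R2, 0  (cmp 1,0)
JNZ top: taken
after ADD R7, 9: R7=37+9=46
After step 19: R7 = 46.

46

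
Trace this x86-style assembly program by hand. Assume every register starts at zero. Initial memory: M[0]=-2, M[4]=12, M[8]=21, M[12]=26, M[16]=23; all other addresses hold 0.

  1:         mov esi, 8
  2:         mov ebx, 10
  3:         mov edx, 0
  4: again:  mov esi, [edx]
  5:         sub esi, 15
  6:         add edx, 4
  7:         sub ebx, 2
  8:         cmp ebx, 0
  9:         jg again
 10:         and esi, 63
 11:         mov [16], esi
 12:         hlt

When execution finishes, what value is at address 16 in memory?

mov esi, 8 → esi=8
mov ebx, 10 → ebx=10
mov edx, 0 → edx=0
mov esi, [edx] → esi=M[0]=-2
sub esi, 15 → esi=(-2)-15=-17
add edx, 4 → edx=0+4=4
sub ebx, 2 → ebx=10-2=8
cmp ebx, 0  (cmp 8,0)
jg again: taken
mov esi, [edx] → esi=M[4]=12
sub esi, 15 → esi=12-15=-3
add edx, 4 → edx=4+4=8
sub ebx, 2 → ebx=8-2=6
cmp ebx, 0  (cmp 6,0)
jg again: taken
mov esi, [edx] → esi=M[8]=21
sub esi, 15 → esi=21-15=6
add edx, 4 → edx=8+4=12
sub ebx, 2 → ebx=6-2=4
cmp ebx, 0  (cmp 4,0)
jg again: taken
mov esi, [edx] → esi=M[12]=26
sub esi, 15 → esi=26-15=11
add edx, 4 → edx=12+4=16
sub ebx, 2 → ebx=4-2=2
cmp ebx, 0  (cmp 2,0)
jg again: taken
mov esi, [edx] → esi=M[16]=23
sub esi, 15 → esi=23-15=8
add edx, 4 → edx=16+4=20
sub ebx, 2 → ebx=2-2=0
cmp ebx, 0  (cmp 0,0)
jg again: not taken
and esi, 63 → esi=8&63=8
mov [16], esi → M[16]=8
halt.

8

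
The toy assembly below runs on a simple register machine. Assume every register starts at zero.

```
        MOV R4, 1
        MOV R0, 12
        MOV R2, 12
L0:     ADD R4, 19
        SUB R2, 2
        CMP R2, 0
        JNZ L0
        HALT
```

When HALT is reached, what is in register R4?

after MOV R4, 1: R4=1
after MOV R0, 12: R0=12
after MOV R2, 12: R2=12
after ADD R4, 19: R4=1+19=20
after SUB R2, 2: R2=12-2=10
CMP R2, 0  (cmp 10,0)
JNZ L0: taken
after ADD R4, 19: R4=20+19=39
after SUB R2, 2: R2=10-2=8
CMP R2, 0  (cmp 8,0)
JNZ L0: taken
after ADD R4, 19: R4=39+19=58
after SUB R2, 2: R2=8-2=6
CMP R2, 0  (cmp 6,0)
JNZ L0: taken
after ADD R4, 19: R4=58+19=77
after SUB R2, 2: R2=6-2=4
CMP R2, 0  (cmp 4,0)
JNZ L0: taken
after ADD R4, 19: R4=77+19=96
after SUB R2, 2: R2=4-2=2
CMP R2, 0  (cmp 2,0)
JNZ L0: taken
after ADD R4, 19: R4=96+19=115
after SUB R2, 2: R2=2-2=0
CMP R2, 0  (cmp 0,0)
JNZ L0: not taken
halt.

115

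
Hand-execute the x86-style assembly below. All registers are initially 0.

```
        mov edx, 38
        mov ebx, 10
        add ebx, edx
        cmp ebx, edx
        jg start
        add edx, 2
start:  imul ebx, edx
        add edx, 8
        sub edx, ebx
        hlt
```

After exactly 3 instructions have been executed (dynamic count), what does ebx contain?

edx=38
ebx=10
ebx=10+38=48
After step 3: ebx = 48.

48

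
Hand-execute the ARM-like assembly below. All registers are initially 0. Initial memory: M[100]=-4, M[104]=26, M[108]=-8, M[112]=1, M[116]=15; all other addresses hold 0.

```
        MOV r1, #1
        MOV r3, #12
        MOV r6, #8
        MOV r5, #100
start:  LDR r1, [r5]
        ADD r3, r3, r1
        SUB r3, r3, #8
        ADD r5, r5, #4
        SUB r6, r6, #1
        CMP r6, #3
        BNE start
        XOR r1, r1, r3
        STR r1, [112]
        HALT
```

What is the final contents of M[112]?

13

after MOV r1, #1: r1=1
after MOV r3, #12: r3=12
after MOV r6, #8: r6=8
after MOV r5, #100: r5=100
after LDR r1, [r5]: r1=M[100]=-4
after ADD r3, r3, r1: r3=12+(-4)=8
after SUB r3, r3, #8: r3=8-8=0
after ADD r5, r5, #4: r5=100+4=104
after SUB r6, r6, #1: r6=8-1=7
CMP r6, #3  (cmp 7,3)
BNE start: taken
after LDR r1, [r5]: r1=M[104]=26
after ADD r3, r3, r1: r3=0+26=26
after SUB r3, r3, #8: r3=26-8=18
after ADD r5, r5, #4: r5=104+4=108
after SUB r6, r6, #1: r6=7-1=6
CMP r6, #3  (cmp 6,3)
BNE start: taken
after LDR r1, [r5]: r1=M[108]=-8
after ADD r3, r3, r1: r3=18+(-8)=10
after SUB r3, r3, #8: r3=10-8=2
after ADD r5, r5, #4: r5=108+4=112
after SUB r6, r6, #1: r6=6-1=5
CMP r6, #3  (cmp 5,3)
BNE start: taken
after LDR r1, [r5]: r1=M[112]=1
after ADD r3, r3, r1: r3=2+1=3
after SUB r3, r3, #8: r3=3-8=-5
after ADD r5, r5, #4: r5=112+4=116
after SUB r6, r6, #1: r6=5-1=4
CMP r6, #3  (cmp 4,3)
BNE start: taken
after LDR r1, [r5]: r1=M[116]=15
after ADD r3, r3, r1: r3=(-5)+15=10
after SUB r3, r3, #8: r3=10-8=2
after ADD r5, r5, #4: r5=116+4=120
after SUB r6, r6, #1: r6=4-1=3
CMP r6, #3  (cmp 3,3)
BNE start: not taken
after XOR r1, r1, r3: r1=15^2=13
STR r1, [112] → M[112]=13
halt.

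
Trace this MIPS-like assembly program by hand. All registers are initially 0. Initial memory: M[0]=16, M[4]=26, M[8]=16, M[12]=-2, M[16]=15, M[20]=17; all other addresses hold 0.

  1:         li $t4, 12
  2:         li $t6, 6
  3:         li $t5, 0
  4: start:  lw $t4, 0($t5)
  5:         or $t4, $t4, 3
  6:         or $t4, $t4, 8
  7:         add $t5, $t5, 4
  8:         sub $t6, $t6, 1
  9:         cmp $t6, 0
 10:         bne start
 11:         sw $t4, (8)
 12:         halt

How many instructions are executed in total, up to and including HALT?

47

$t4=12
$t6=6
$t5=0
$t4=M[0]=16
$t4=16|3=19
$t4=19|8=27
$t5=0+4=4
$t6=6-1=5
cmp $t6, 0  (cmp 5,0)
bne start: taken
$t4=M[4]=26
$t4=26|3=27
$t4=27|8=27
$t5=4+4=8
$t6=5-1=4
cmp $t6, 0  (cmp 4,0)
bne start: taken
$t4=M[8]=16
$t4=16|3=19
$t4=19|8=27
$t5=8+4=12
$t6=4-1=3
cmp $t6, 0  (cmp 3,0)
bne start: taken
$t4=M[12]=-2
$t4=(-2)|3=-1
$t4=(-1)|8=-1
$t5=12+4=16
$t6=3-1=2
cmp $t6, 0  (cmp 2,0)
bne start: taken
$t4=M[16]=15
$t4=15|3=15
$t4=15|8=15
$t5=16+4=20
$t6=2-1=1
cmp $t6, 0  (cmp 1,0)
bne start: taken
$t4=M[20]=17
$t4=17|3=19
$t4=19|8=27
$t5=20+4=24
$t6=1-1=0
cmp $t6, 0  (cmp 0,0)
bne start: not taken
sw $t4, (8) → M[8]=27
halt.
Total executed instructions: 47.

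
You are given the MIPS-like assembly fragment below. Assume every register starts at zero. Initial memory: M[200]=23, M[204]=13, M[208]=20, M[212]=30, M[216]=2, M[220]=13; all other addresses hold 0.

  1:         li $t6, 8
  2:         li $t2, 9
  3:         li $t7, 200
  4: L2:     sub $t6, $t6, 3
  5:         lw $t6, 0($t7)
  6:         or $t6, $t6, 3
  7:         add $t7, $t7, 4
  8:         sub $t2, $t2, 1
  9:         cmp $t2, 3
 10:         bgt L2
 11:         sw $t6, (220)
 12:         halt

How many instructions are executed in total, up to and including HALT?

li $t6, 8 → $t6=8
li $t2, 9 → $t2=9
li $t7, 200 → $t7=200
sub $t6, $t6, 3 → $t6=8-3=5
lw $t6, 0($t7) → $t6=M[200]=23
or $t6, $t6, 3 → $t6=23|3=23
add $t7, $t7, 4 → $t7=200+4=204
sub $t2, $t2, 1 → $t2=9-1=8
cmp $t2, 3  (cmp 8,3)
bgt L2: taken
sub $t6, $t6, 3 → $t6=23-3=20
lw $t6, 0($t7) → $t6=M[204]=13
or $t6, $t6, 3 → $t6=13|3=15
add $t7, $t7, 4 → $t7=204+4=208
sub $t2, $t2, 1 → $t2=8-1=7
cmp $t2, 3  (cmp 7,3)
bgt L2: taken
sub $t6, $t6, 3 → $t6=15-3=12
lw $t6, 0($t7) → $t6=M[208]=20
or $t6, $t6, 3 → $t6=20|3=23
add $t7, $t7, 4 → $t7=208+4=212
sub $t2, $t2, 1 → $t2=7-1=6
cmp $t2, 3  (cmp 6,3)
bgt L2: taken
sub $t6, $t6, 3 → $t6=23-3=20
lw $t6, 0($t7) → $t6=M[212]=30
or $t6, $t6, 3 → $t6=30|3=31
add $t7, $t7, 4 → $t7=212+4=216
sub $t2, $t2, 1 → $t2=6-1=5
cmp $t2, 3  (cmp 5,3)
bgt L2: taken
sub $t6, $t6, 3 → $t6=31-3=28
lw $t6, 0($t7) → $t6=M[216]=2
or $t6, $t6, 3 → $t6=2|3=3
add $t7, $t7, 4 → $t7=216+4=220
sub $t2, $t2, 1 → $t2=5-1=4
cmp $t2, 3  (cmp 4,3)
bgt L2: taken
sub $t6, $t6, 3 → $t6=3-3=0
lw $t6, 0($t7) → $t6=M[220]=13
or $t6, $t6, 3 → $t6=13|3=15
add $t7, $t7, 4 → $t7=220+4=224
sub $t2, $t2, 1 → $t2=4-1=3
cmp $t2, 3  (cmp 3,3)
bgt L2: not taken
sw $t6, (220) → M[220]=15
halt.
Total executed instructions: 47.

47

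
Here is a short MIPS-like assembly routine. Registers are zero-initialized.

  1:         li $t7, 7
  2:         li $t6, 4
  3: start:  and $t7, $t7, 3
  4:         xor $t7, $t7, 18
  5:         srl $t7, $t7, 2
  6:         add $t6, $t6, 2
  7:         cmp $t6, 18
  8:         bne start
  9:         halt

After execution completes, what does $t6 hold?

18

after li $t7, 7: $t7=7
after li $t6, 4: $t6=4
after and $t7, $t7, 3: $t7=7&3=3
after xor $t7, $t7, 18: $t7=3^18=17
after srl $t7, $t7, 2: $t7=17>>2=4
after add $t6, $t6, 2: $t6=4+2=6
cmp $t6, 18  (cmp 6,18)
bne start: taken
after and $t7, $t7, 3: $t7=4&3=0
after xor $t7, $t7, 18: $t7=0^18=18
after srl $t7, $t7, 2: $t7=18>>2=4
after add $t6, $t6, 2: $t6=6+2=8
cmp $t6, 18  (cmp 8,18)
bne start: taken
after and $t7, $t7, 3: $t7=4&3=0
after xor $t7, $t7, 18: $t7=0^18=18
after srl $t7, $t7, 2: $t7=18>>2=4
after add $t6, $t6, 2: $t6=8+2=10
cmp $t6, 18  (cmp 10,18)
bne start: taken
after and $t7, $t7, 3: $t7=4&3=0
after xor $t7, $t7, 18: $t7=0^18=18
after srl $t7, $t7, 2: $t7=18>>2=4
after add $t6, $t6, 2: $t6=10+2=12
cmp $t6, 18  (cmp 12,18)
bne start: taken
after and $t7, $t7, 3: $t7=4&3=0
after xor $t7, $t7, 18: $t7=0^18=18
after srl $t7, $t7, 2: $t7=18>>2=4
after add $t6, $t6, 2: $t6=12+2=14
cmp $t6, 18  (cmp 14,18)
bne start: taken
after and $t7, $t7, 3: $t7=4&3=0
after xor $t7, $t7, 18: $t7=0^18=18
after srl $t7, $t7, 2: $t7=18>>2=4
after add $t6, $t6, 2: $t6=14+2=16
cmp $t6, 18  (cmp 16,18)
bne start: taken
after and $t7, $t7, 3: $t7=4&3=0
after xor $t7, $t7, 18: $t7=0^18=18
after srl $t7, $t7, 2: $t7=18>>2=4
after add $t6, $t6, 2: $t6=16+2=18
cmp $t6, 18  (cmp 18,18)
bne start: not taken
halt.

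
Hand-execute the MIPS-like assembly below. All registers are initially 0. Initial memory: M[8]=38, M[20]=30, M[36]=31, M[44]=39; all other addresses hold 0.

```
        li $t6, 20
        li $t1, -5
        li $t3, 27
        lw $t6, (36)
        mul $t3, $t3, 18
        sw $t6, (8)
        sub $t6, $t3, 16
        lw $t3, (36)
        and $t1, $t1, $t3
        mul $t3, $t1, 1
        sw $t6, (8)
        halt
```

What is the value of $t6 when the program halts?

li $t6, 20 → $t6=20
li $t1, -5 → $t1=-5
li $t3, 27 → $t3=27
lw $t6, (36) → $t6=M[36]=31
mul $t3, $t3, 18 → $t3=27*18=486
sw $t6, (8) → M[8]=31
sub $t6, $t3, 16 → $t6=486-16=470
lw $t3, (36) → $t3=M[36]=31
and $t1, $t1, $t3 → $t1=(-5)&31=27
mul $t3, $t1, 1 → $t3=27*1=27
sw $t6, (8) → M[8]=470
halt.

470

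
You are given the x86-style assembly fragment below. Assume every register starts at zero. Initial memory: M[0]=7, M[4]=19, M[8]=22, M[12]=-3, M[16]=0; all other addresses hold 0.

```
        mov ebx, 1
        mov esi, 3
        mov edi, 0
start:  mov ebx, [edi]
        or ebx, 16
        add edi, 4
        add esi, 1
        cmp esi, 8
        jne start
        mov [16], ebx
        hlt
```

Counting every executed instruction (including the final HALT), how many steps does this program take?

ebx=1
esi=3
edi=0
ebx=M[0]=7
ebx=7|16=23
edi=0+4=4
esi=3+1=4
cmp esi, 8  (cmp 4,8)
jne start: taken
ebx=M[4]=19
ebx=19|16=19
edi=4+4=8
esi=4+1=5
cmp esi, 8  (cmp 5,8)
jne start: taken
ebx=M[8]=22
ebx=22|16=22
edi=8+4=12
esi=5+1=6
cmp esi, 8  (cmp 6,8)
jne start: taken
ebx=M[12]=-3
ebx=(-3)|16=-3
edi=12+4=16
esi=6+1=7
cmp esi, 8  (cmp 7,8)
jne start: taken
ebx=M[16]=0
ebx=0|16=16
edi=16+4=20
esi=7+1=8
cmp esi, 8  (cmp 8,8)
jne start: not taken
mov [16], ebx → M[16]=16
halt.
Total executed instructions: 35.

35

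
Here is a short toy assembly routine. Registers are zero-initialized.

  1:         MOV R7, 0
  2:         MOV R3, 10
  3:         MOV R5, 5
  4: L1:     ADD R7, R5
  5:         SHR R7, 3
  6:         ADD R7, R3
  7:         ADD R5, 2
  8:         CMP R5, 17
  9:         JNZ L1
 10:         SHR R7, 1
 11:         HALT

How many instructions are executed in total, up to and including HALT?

41

R7=0
R3=10
R5=5
R7=0+5=5
R7=5>>3=0
R7=0+10=10
R5=5+2=7
CMP R5, 17  (cmp 7,17)
JNZ L1: taken
R7=10+7=17
R7=17>>3=2
R7=2+10=12
R5=7+2=9
CMP R5, 17  (cmp 9,17)
JNZ L1: taken
R7=12+9=21
R7=21>>3=2
R7=2+10=12
R5=9+2=11
CMP R5, 17  (cmp 11,17)
JNZ L1: taken
R7=12+11=23
R7=23>>3=2
R7=2+10=12
R5=11+2=13
CMP R5, 17  (cmp 13,17)
JNZ L1: taken
R7=12+13=25
R7=25>>3=3
R7=3+10=13
R5=13+2=15
CMP R5, 17  (cmp 15,17)
JNZ L1: taken
R7=13+15=28
R7=28>>3=3
R7=3+10=13
R5=15+2=17
CMP R5, 17  (cmp 17,17)
JNZ L1: not taken
R7=13>>1=6
halt.
Total executed instructions: 41.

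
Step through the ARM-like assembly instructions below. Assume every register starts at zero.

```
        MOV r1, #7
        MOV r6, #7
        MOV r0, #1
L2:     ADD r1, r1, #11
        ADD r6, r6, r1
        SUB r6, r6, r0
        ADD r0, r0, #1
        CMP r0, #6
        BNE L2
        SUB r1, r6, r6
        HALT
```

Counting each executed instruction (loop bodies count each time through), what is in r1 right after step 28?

r1=7
r6=7
r0=1
r1=7+11=18
r6=7+18=25
r6=25-1=24
r0=1+1=2
CMP r0, #6  (cmp 2,6)
BNE L2: taken
r1=18+11=29
r6=24+29=53
r6=53-2=51
r0=2+1=3
CMP r0, #6  (cmp 3,6)
BNE L2: taken
r1=29+11=40
r6=51+40=91
r6=91-3=88
r0=3+1=4
CMP r0, #6  (cmp 4,6)
BNE L2: taken
r1=40+11=51
r6=88+51=139
r6=139-4=135
r0=4+1=5
CMP r0, #6  (cmp 5,6)
BNE L2: taken
r1=51+11=62
After step 28: r1 = 62.

62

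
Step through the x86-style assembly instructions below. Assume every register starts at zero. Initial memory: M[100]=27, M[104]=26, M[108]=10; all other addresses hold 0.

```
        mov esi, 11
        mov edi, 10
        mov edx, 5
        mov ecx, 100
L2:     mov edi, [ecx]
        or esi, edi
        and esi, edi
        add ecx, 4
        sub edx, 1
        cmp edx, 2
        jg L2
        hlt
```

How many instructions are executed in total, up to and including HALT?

26

mov esi, 11 → esi=11
mov edi, 10 → edi=10
mov edx, 5 → edx=5
mov ecx, 100 → ecx=100
mov edi, [ecx] → edi=M[100]=27
or esi, edi → esi=11|27=27
and esi, edi → esi=27&27=27
add ecx, 4 → ecx=100+4=104
sub edx, 1 → edx=5-1=4
cmp edx, 2  (cmp 4,2)
jg L2: taken
mov edi, [ecx] → edi=M[104]=26
or esi, edi → esi=27|26=27
and esi, edi → esi=27&26=26
add ecx, 4 → ecx=104+4=108
sub edx, 1 → edx=4-1=3
cmp edx, 2  (cmp 3,2)
jg L2: taken
mov edi, [ecx] → edi=M[108]=10
or esi, edi → esi=26|10=26
and esi, edi → esi=26&10=10
add ecx, 4 → ecx=108+4=112
sub edx, 1 → edx=3-1=2
cmp edx, 2  (cmp 2,2)
jg L2: not taken
halt.
Total executed instructions: 26.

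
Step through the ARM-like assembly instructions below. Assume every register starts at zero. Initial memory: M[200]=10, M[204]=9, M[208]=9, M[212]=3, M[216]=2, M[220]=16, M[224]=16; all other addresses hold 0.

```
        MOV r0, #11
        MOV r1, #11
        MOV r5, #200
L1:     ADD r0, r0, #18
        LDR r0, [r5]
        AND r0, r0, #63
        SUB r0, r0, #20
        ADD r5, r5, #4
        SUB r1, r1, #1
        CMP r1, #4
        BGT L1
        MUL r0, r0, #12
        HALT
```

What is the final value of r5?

228

MOV r0, #11 → r0=11
MOV r1, #11 → r1=11
MOV r5, #200 → r5=200
ADD r0, r0, #18 → r0=11+18=29
LDR r0, [r5] → r0=M[200]=10
AND r0, r0, #63 → r0=10&63=10
SUB r0, r0, #20 → r0=10-20=-10
ADD r5, r5, #4 → r5=200+4=204
SUB r1, r1, #1 → r1=11-1=10
CMP r1, #4  (cmp 10,4)
BGT L1: taken
ADD r0, r0, #18 → r0=(-10)+18=8
LDR r0, [r5] → r0=M[204]=9
AND r0, r0, #63 → r0=9&63=9
SUB r0, r0, #20 → r0=9-20=-11
ADD r5, r5, #4 → r5=204+4=208
SUB r1, r1, #1 → r1=10-1=9
CMP r1, #4  (cmp 9,4)
BGT L1: taken
ADD r0, r0, #18 → r0=(-11)+18=7
LDR r0, [r5] → r0=M[208]=9
AND r0, r0, #63 → r0=9&63=9
SUB r0, r0, #20 → r0=9-20=-11
ADD r5, r5, #4 → r5=208+4=212
SUB r1, r1, #1 → r1=9-1=8
CMP r1, #4  (cmp 8,4)
BGT L1: taken
ADD r0, r0, #18 → r0=(-11)+18=7
LDR r0, [r5] → r0=M[212]=3
AND r0, r0, #63 → r0=3&63=3
SUB r0, r0, #20 → r0=3-20=-17
ADD r5, r5, #4 → r5=212+4=216
SUB r1, r1, #1 → r1=8-1=7
CMP r1, #4  (cmp 7,4)
BGT L1: taken
ADD r0, r0, #18 → r0=(-17)+18=1
LDR r0, [r5] → r0=M[216]=2
AND r0, r0, #63 → r0=2&63=2
SUB r0, r0, #20 → r0=2-20=-18
ADD r5, r5, #4 → r5=216+4=220
SUB r1, r1, #1 → r1=7-1=6
CMP r1, #4  (cmp 6,4)
BGT L1: taken
ADD r0, r0, #18 → r0=(-18)+18=0
LDR r0, [r5] → r0=M[220]=16
AND r0, r0, #63 → r0=16&63=16
SUB r0, r0, #20 → r0=16-20=-4
ADD r5, r5, #4 → r5=220+4=224
SUB r1, r1, #1 → r1=6-1=5
CMP r1, #4  (cmp 5,4)
BGT L1: taken
ADD r0, r0, #18 → r0=(-4)+18=14
LDR r0, [r5] → r0=M[224]=16
AND r0, r0, #63 → r0=16&63=16
SUB r0, r0, #20 → r0=16-20=-4
ADD r5, r5, #4 → r5=224+4=228
SUB r1, r1, #1 → r1=5-1=4
CMP r1, #4  (cmp 4,4)
BGT L1: not taken
MUL r0, r0, #12 → r0=(-4)*12=-48
halt.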